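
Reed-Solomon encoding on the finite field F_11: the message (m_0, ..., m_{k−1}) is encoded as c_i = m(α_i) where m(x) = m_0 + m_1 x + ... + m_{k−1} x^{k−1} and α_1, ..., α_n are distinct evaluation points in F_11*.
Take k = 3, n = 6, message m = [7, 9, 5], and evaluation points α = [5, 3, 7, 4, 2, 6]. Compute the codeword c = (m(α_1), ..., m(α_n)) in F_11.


c = [1, 2, 7, 2, 1, 10]

Message polynomial: m(x) = 7 + 9·x + 5·x^2 (mod 11).
For each evaluation point α_i, compute m(α_i) mod 11:
  α_1 = 5: Horner steps 5 → 1 → 1, so m(5) = 1.
  α_2 = 3: Horner steps 5 → 2 → 2, so m(3) = 2.
  α_3 = 7: Horner steps 5 → 0 → 7, so m(7) = 7.
  α_4 = 4: Horner steps 5 → 7 → 2, so m(4) = 2.
  α_5 = 2: Horner steps 5 → 8 → 1, so m(2) = 1.
  α_6 = 6: Horner steps 5 → 6 → 10, so m(6) = 10.
Codeword c = [1, 2, 7, 2, 1, 10] ∈ F_11^6.


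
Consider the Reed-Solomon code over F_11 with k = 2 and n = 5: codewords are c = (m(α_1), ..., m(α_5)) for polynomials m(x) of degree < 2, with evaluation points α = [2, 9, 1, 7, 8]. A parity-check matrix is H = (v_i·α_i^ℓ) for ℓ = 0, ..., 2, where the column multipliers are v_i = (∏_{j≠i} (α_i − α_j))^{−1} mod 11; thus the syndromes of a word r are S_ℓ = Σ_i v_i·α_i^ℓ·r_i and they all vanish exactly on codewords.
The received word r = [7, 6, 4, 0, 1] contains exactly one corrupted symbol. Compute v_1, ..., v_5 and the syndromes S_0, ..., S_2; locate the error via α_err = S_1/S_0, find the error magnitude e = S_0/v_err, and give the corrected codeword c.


S = (10, 3, 2), error at position 5, error magnitude e = 9, c = [7, 6, 4, 0, 3].

Step 1: column multipliers v_i = (∏_{j≠i}(α_i − α_j))^{−1} mod 11.
  i = 1 (α = 2): (2−9)(2−1)(2−7)(2−8) = (−7)·1·(−5)·(−6) = −210 ≡ 10, so v_1 = 10^{−1} = 10 (mod 11).
  i = 2 (α = 9): (9−2)(9−1)(9−7)(9−8) = 7·8·2·1 = 112 ≡ 2, so v_2 = 2^{−1} = 6 (mod 11).
  i = 3 (α = 1): (1−2)(1−9)(1−7)(1−8) = (−1)·(−8)·(−6)·(−7) = 336 ≡ 6, so v_3 = 6^{−1} = 2 (mod 11).
  i = 4 (α = 7): (7−2)(7−9)(7−1)(7−8) = 5·(−2)·6·(−1) = 60 ≡ 5, so v_4 = 5^{−1} = 9 (mod 11).
  i = 5 (α = 8): (8−2)(8−9)(8−1)(8−7) = 6·(−1)·7·1 = −42 ≡ 2, so v_5 = 2^{−1} = 6 (mod 11).
  v = [10, 6, 2, 9, 6].
Step 2: syndromes of r = [7, 6, 4, 0, 1] (all sums mod 11).
  S_0 = Σ v_i r_i = 10·7 + 6·6 + 2·4 + 9·0 + 6·1 = 120 ≡ 10.
  S_1 = Σ v_i α_i r_i = 10·2·7 + 6·9·6 + 2·1·4 + 9·7·0 + 6·8·1 = 520 ≡ 3.
  α_i^2 mod 11 = [4, 4, 1, 5, 9].
  S_2 = Σ v_i α_i^2 r_i = 10·4·7 + 6·4·6 + 2·1·4 + 9·5·0 + 6·9·1 = 486 ≡ 2.
  S = (10, 3, 2) ≠ 0, so r is not a codeword (an error is present).
Step 3: locate the error. For a single error e at position i, S_ℓ = v_i·e·α_i^ℓ, so α_err = S_1/S_0.
  S_0^{−1} = 10^{−1} = 10 (mod 11), so α_err = 3·10 = 30 ≡ 8 = α_5. Error position i = 5.
  Consistency check: S_2/S_1 = 2·4 = 8 ≡ 8 = α_err ✓ (single-error assumption holds).
Step 4: error magnitude e = S_0/v_5 = S_0·∏_{j≠5}(α_5 − α_j) = 10·2 = 20 ≡ 9 (mod 11).
Step 5: correct position 5: c_5 = r_5 − e = 1 − 9 ≡ 3 (mod 11). Hence c = [7, 6, 4, 0, 3].
  Check: interpolating c through the α_i gives m(x) = 1 + 3·x (degree < 2) with m(α_i) = c_i for every i, so c is indeed a codeword.


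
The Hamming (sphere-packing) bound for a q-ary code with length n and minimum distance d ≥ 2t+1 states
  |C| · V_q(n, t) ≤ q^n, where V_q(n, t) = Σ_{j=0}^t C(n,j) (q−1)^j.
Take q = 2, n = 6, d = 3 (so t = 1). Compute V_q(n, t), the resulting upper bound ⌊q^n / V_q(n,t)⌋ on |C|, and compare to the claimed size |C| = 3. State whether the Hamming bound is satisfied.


V_q(n, t) = 7, q^n = 64, Hamming bound = 9, |C| = 3 ≤ bound (satisfied).

Step 1: Compute V_q(n, t) = Σ_{j=0}^1 C(n, j) (q−1)^j.
  j = 0: C(6,0)·(1)^0 = 1·1 = 1.
  j = 1: C(6,1)·(1)^1 = 6·1 = 6.
  V_q(n, t) = 1 + 6 = 7.
Step 2: q^n = 2^6 = 64.
Step 3: Hamming bound ⌊q^n / V_q(n,t)⌋ = ⌊64/7⌋ = 9.
Step 4: Compare |C| = 3 to 9: satisfied.
The claimed |C| lies below the Hamming bound.


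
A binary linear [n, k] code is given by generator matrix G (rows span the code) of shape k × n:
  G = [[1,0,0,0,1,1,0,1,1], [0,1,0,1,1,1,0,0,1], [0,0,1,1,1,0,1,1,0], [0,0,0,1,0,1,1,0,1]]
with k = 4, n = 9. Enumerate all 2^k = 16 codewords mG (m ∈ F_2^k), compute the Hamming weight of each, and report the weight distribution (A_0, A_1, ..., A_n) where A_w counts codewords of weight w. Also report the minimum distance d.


Weight distribution: A_0 = 1, A_2 = 1, A_3 = 1, A_4 = 3, A_5 = 6, A_6 = 3, A_7 = 1. Minimum distance d = 2.

Enumerate all 2^4 = 16 messages m ∈ F_2^4.
For each, compute codeword c = mG in F_2^9, then tally its weight.
  m = 0000 → c = 000000000, weight = 0.
  m = 1000 → c = 100011011, weight = 5.
  m = 0100 → c = 010111001, weight = 5.
  m = 1100 → c = 110100010, weight = 4.
  m = 0010 → c = 001110110, weight = 5.
  m = 1010 → c = 101101101, weight = 6.
  m = 0110 → c = 011001111, weight = 6.
  m = 1110 → c = 111010100, weight = 5.
  m = 0001 → c = 000101101, weight = 4.
  m = 1001 → c = 100110110, weight = 5.
  m = 0101 → c = 010010100, weight = 3.
  m = 1101 → c = 110001111, weight = 6.
  m = 0011 → c = 001011011, weight = 5.
  m = 1011 → c = 101000000, weight = 2.
  m = 0111 → c = 011100010, weight = 4.
  m = 1111 → c = 111111001, weight = 7.
Tally weights:
  weight 0: 1 codewords.
  weight 2: 1 codewords.
  weight 3: 1 codewords.
  weight 4: 3 codewords.
  weight 5: 6 codewords.
  weight 6: 3 codewords.
  weight 7: 1 codewords.
Minimum distance d = smallest w > 0 with A_w > 0 = 2.
Sanity: Σ A_w = 16 = 2^4 = 16 ✓.


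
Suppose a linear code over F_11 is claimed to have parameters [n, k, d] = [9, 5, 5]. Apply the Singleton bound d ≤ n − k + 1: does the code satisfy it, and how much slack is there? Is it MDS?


Singleton RHS = n − k + 1 = 5, slack = 0, bound satisfied, MDS.

Singleton bound: d ≤ n − k + 1.
Here n = 9, k = 5, so n − k + 1 = 5.
Given d = 5, check d ≤ 5: YES.
Slack = (n − k + 1) − d = 0.
The code is MDS (slack = 0).
Description: the claimed parameters are [9, 5, 5]_11; such a code would be MDS (meets Singleton bound).


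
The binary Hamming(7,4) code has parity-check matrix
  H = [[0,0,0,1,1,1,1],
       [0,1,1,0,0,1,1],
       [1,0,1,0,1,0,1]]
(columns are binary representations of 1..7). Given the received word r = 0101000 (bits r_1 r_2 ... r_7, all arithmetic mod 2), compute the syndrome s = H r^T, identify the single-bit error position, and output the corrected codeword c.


s = (1, 1, 0)^T, error position = 6, corrected codeword c = 0101010

Compute s = H r^T mod 2 one row at a time:
  s_1 = 1 + 0 + 0 + 0 = 1 ≡ 1 (mod 2).
  s_2 = 1 + 0 + 0 + 0 = 1 ≡ 1 (mod 2).
  s_3 = 0 + 0 + 0 + 0 = 0 ≡ 0 (mod 2).
s = (1, 1, 0)^T — this equals column 6 of H (binary 110), so error is at position 6.
Correct: flip bit 6 of r = 0101000 to get c = 0101010.


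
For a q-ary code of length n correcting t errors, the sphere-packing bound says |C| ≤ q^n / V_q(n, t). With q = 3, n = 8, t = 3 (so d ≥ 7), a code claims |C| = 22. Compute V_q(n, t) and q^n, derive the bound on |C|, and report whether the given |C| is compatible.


V_q(n, t) = 577, q^n = 6561, Hamming bound = 11, |C| = 22 > bound (violated).

Step 1: Compute V_q(n, t) = Σ_{j=0}^3 C(n, j) (q−1)^j.
  j = 0: C(8,0)·(2)^0 = 1·1 = 1.
  j = 1: C(8,1)·(2)^1 = 8·2 = 16.
  j = 2: C(8,2)·(2)^2 = 28·4 = 112.
  j = 3: C(8,3)·(2)^3 = 56·8 = 448.
  V_q(n, t) = 1 + 16 + 112 + 448 = 577.
Step 2: q^n = 3^8 = 6561.
Step 3: Hamming bound ⌊q^n / V_q(n,t)⌋ = ⌊6561/577⌋ = 11.
Step 4: Compare |C| = 22 to 11: violated.
The claimed |C| lies above the Hamming bound, so no 3-ary code of length 8 with d ≥ 7 can have 22 codewords.


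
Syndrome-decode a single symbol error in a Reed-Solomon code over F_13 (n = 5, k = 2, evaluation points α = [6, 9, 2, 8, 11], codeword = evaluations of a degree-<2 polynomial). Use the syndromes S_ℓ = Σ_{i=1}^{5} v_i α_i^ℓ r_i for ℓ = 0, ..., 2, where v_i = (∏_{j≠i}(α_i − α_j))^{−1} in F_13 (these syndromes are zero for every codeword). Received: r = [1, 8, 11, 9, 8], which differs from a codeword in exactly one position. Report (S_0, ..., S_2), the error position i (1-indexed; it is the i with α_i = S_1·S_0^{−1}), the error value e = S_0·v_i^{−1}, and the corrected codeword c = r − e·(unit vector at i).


S = (6, 2, 5), error at position 2, error magnitude e = 8, c = [1, 0, 11, 9, 8].

Step 1: column multipliers v_i = (∏_{j≠i}(α_i − α_j))^{−1} mod 13.
  i = 1 (α = 6): (6−9)(6−2)(6−8)(6−11) = (−3)·4·(−2)·(−5) = −120 ≡ 10, so v_1 = 10^{−1} = 4 (mod 13).
  i = 2 (α = 9): (9−6)(9−2)(9−8)(9−11) = 3·7·1·(−2) = −42 ≡ 10, so v_2 = 10^{−1} = 4 (mod 13).
  i = 3 (α = 2): (2−6)(2−9)(2−8)(2−11) = (−4)·(−7)·(−6)·(−9) = 1512 ≡ 4, so v_3 = 4^{−1} = 10 (mod 13).
  i = 4 (α = 8): (8−6)(8−9)(8−2)(8−11) = 2·(−1)·6·(−3) = 36 ≡ 10, so v_4 = 10^{−1} = 4 (mod 13).
  i = 5 (α = 11): (11−6)(11−9)(11−2)(11−8) = 5·2·9·3 = 270 ≡ 10, so v_5 = 10^{−1} = 4 (mod 13).
  v = [4, 4, 10, 4, 4].
Step 2: syndromes of r = [1, 8, 11, 9, 8] (all sums mod 13).
  S_0 = Σ v_i r_i = 4·1 + 4·8 + 10·11 + 4·9 + 4·8 = 214 ≡ 6.
  S_1 = Σ v_i α_i r_i = 4·6·1 + 4·9·8 + 10·2·11 + 4·8·9 + 4·11·8 = 1172 ≡ 2.
  α_i^2 mod 13 = [10, 3, 4, 12, 4].
  S_2 = Σ v_i α_i^2 r_i = 4·10·1 + 4·3·8 + 10·4·11 + 4·12·9 + 4·4·8 = 1136 ≡ 5.
  S = (6, 2, 5) ≠ 0, so r is not a codeword (an error is present).
Step 3: locate the error. For a single error e at position i, S_ℓ = v_i·e·α_i^ℓ, so α_err = S_1/S_0.
  S_0^{−1} = 6^{−1} = 11 (mod 13), so α_err = 2·11 = 22 ≡ 9 = α_2. Error position i = 2.
  Consistency check: S_2/S_1 = 5·7 = 35 ≡ 9 = α_err ✓ (single-error assumption holds).
Step 4: error magnitude e = S_0/v_2 = S_0·∏_{j≠2}(α_2 − α_j) = 6·10 = 60 ≡ 8 (mod 13).
Step 5: correct position 2: c_2 = r_2 − e = 8 − 8 ≡ 0 (mod 13). Hence c = [1, 0, 11, 9, 8].
  Check: interpolating c through the α_i gives m(x) = 3 + 4·x (degree < 2) with m(α_i) = c_i for every i, so c is indeed a codeword.


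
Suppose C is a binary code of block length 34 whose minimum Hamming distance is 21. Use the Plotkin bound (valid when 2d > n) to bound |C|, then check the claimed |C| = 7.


Plotkin bound M ≤ 4; given |C| = 7 > bound (violated).

Check applicability: 2d = 42, n = 34.
2d − n = 8 > 0, so Plotkin applies.
Compute d/(2d−n) = 21/8 ≈ 2.6250.
⌊d/(2d−n)⌋ = 2.
Plotkin bound: M ≤ 2·2 = 4.
Given |C| = 7, check: VIOLATED.
This |C| is above the Plotkin bound, so no binary code with n = 34, d = 21 and 7 codewords exists.


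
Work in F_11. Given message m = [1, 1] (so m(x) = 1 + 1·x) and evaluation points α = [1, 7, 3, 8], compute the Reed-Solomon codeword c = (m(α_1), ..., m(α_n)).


c = [2, 8, 4, 9]

Message polynomial: m(x) = 1 + 1·x (mod 11).
For each evaluation point α_i, compute m(α_i) mod 11:
  α_1 = 1: Horner steps 1 → 2, so m(1) = 2.
  α_2 = 7: Horner steps 1 → 8, so m(7) = 8.
  α_3 = 3: Horner steps 1 → 4, so m(3) = 4.
  α_4 = 8: Horner steps 1 → 9, so m(8) = 9.
Codeword c = [2, 8, 4, 9] ∈ F_11^4.


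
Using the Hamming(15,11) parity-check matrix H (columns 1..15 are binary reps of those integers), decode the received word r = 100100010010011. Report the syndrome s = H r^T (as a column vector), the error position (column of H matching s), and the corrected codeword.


s = (0, 1, 1, 1)^T, error position = 7, corrected codeword c = 100100110010011

Compute s = H r^T mod 2 one row at a time:
  s_1 = 1 + 0 + 0 + 1 + 0 + 0 + 1 + 1 = 4 ≡ 0 (mod 2).
  s_2 = 1 + 0 + 0 + 0 + 0 + 0 + 1 + 1 = 3 ≡ 1 (mod 2).
  s_3 = 0 + 0 + 0 + 0 + 0 + 1 + 1 + 1 = 3 ≡ 1 (mod 2).
  s_4 = 1 + 0 + 0 + 0 + 0 + 1 + 0 + 1 = 3 ≡ 1 (mod 2).
s = (0, 1, 1, 1)^T — this equals column 7 of H (binary 0111), so error is at position 7.
Correct: flip bit 7 of r = 100100010010011 to get c = 100100110010011.


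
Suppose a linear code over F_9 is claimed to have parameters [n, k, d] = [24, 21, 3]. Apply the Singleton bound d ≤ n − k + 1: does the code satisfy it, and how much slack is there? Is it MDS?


Singleton RHS = n − k + 1 = 4, slack = 1, bound satisfied, not MDS.

Singleton bound: d ≤ n − k + 1.
Here n = 24, k = 21, so n − k + 1 = 4.
Given d = 3, check d ≤ 4: YES.
Slack = (n − k + 1) − d = 1.
The code is NOT MDS (slack = 1 > 0).
Description: the claimed parameters are [24, 21, 3]_9; such a code would be non-MDS.


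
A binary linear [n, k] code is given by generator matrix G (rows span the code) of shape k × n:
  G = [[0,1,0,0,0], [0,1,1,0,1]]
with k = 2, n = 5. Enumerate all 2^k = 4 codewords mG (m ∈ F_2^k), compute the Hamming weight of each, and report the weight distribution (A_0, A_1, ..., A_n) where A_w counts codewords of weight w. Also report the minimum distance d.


Weight distribution: A_0 = 1, A_1 = 1, A_2 = 1, A_3 = 1. Minimum distance d = 1.

Enumerate all 2^2 = 4 messages m ∈ F_2^2.
For each, compute codeword c = mG in F_2^5, then tally its weight.
  m = 00 → c = 00000, weight = 0.
  m = 10 → c = 01000, weight = 1.
  m = 01 → c = 01101, weight = 3.
  m = 11 → c = 00101, weight = 2.
Tally weights:
  weight 0: 1 codewords.
  weight 1: 1 codewords.
  weight 2: 1 codewords.
  weight 3: 1 codewords.
Minimum distance d = smallest w > 0 with A_w > 0 = 1.
Sanity: Σ A_w = 4 = 2^2 = 4 ✓.


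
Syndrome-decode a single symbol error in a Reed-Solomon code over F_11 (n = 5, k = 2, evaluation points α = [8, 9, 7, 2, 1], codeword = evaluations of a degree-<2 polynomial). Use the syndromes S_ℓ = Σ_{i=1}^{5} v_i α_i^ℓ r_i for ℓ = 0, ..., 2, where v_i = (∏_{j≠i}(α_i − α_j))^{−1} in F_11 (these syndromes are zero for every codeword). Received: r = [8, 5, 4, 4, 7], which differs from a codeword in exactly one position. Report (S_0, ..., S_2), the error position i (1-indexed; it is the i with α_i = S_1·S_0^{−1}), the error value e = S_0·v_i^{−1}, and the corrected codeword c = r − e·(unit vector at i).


S = (3, 10, 4), error at position 3, error magnitude e = 4, c = [8, 5, 0, 4, 7].

Step 1: column multipliers v_i = (∏_{j≠i}(α_i − α_j))^{−1} mod 11.
  i = 1 (α = 8): (8−9)(8−7)(8−2)(8−1) = (−1)·1·6·7 = −42 ≡ 2, so v_1 = 2^{−1} = 6 (mod 11).
  i = 2 (α = 9): (9−8)(9−7)(9−2)(9−1) = 1·2·7·8 = 112 ≡ 2, so v_2 = 2^{−1} = 6 (mod 11).
  i = 3 (α = 7): (7−8)(7−9)(7−2)(7−1) = (−1)·(−2)·5·6 = 60 ≡ 5, so v_3 = 5^{−1} = 9 (mod 11).
  i = 4 (α = 2): (2−8)(2−9)(2−7)(2−1) = (−6)·(−7)·(−5)·1 = −210 ≡ 10, so v_4 = 10^{−1} = 10 (mod 11).
  i = 5 (α = 1): (1−8)(1−9)(1−7)(1−2) = (−7)·(−8)·(−6)·(−1) = 336 ≡ 6, so v_5 = 6^{−1} = 2 (mod 11).
  v = [6, 6, 9, 10, 2].
Step 2: syndromes of r = [8, 5, 4, 4, 7] (all sums mod 11).
  S_0 = Σ v_i r_i = 6·8 + 6·5 + 9·4 + 10·4 + 2·7 = 168 ≡ 3.
  S_1 = Σ v_i α_i r_i = 6·8·8 + 6·9·5 + 9·7·4 + 10·2·4 + 2·1·7 = 1000 ≡ 10.
  α_i^2 mod 11 = [9, 4, 5, 4, 1].
  S_2 = Σ v_i α_i^2 r_i = 6·9·8 + 6·4·5 + 9·5·4 + 10·4·4 + 2·1·7 = 906 ≡ 4.
  S = (3, 10, 4) ≠ 0, so r is not a codeword (an error is present).
Step 3: locate the error. For a single error e at position i, S_ℓ = v_i·e·α_i^ℓ, so α_err = S_1/S_0.
  S_0^{−1} = 3^{−1} = 4 (mod 11), so α_err = 10·4 = 40 ≡ 7 = α_3. Error position i = 3.
  Consistency check: S_2/S_1 = 4·10 = 40 ≡ 7 = α_err ✓ (single-error assumption holds).
Step 4: error magnitude e = S_0/v_3 = S_0·∏_{j≠3}(α_3 − α_j) = 3·5 = 15 ≡ 4 (mod 11).
Step 5: correct position 3: c_3 = r_3 − e = 4 − 4 ≡ 0 (mod 11). Hence c = [8, 5, 0, 4, 7].
  Check: interpolating c through the α_i gives m(x) = 10 + 8·x (degree < 2) with m(α_i) = c_i for every i, so c is indeed a codeword.


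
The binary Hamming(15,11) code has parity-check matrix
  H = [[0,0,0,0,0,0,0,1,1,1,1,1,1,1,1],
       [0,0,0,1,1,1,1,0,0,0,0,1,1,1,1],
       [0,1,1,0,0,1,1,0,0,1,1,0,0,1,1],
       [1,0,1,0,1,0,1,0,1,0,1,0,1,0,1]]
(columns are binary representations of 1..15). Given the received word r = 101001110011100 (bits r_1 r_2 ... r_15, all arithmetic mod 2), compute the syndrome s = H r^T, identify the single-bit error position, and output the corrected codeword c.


s = (0, 0, 0, 1)^T, error position = 1, corrected codeword c = 001001110011100

Compute s = H r^T mod 2 one row at a time:
  s_1 = 1 + 0 + 0 + 1 + 1 + 1 + 0 + 0 = 4 ≡ 0 (mod 2).
  s_2 = 0 + 0 + 1 + 1 + 1 + 1 + 0 + 0 = 4 ≡ 0 (mod 2).
  s_3 = 0 + 1 + 1 + 1 + 0 + 1 + 0 + 0 = 4 ≡ 0 (mod 2).
  s_4 = 1 + 1 + 0 + 1 + 0 + 1 + 1 + 0 = 5 ≡ 1 (mod 2).
s = (0, 0, 0, 1)^T — this equals column 1 of H (binary 0001), so error is at position 1.
Correct: flip bit 1 of r = 101001110011100 to get c = 001001110011100.


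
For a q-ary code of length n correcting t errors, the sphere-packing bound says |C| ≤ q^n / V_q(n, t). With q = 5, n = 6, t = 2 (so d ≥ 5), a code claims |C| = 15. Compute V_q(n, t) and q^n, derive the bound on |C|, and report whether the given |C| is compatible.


V_q(n, t) = 265, q^n = 15625, Hamming bound = 58, |C| = 15 ≤ bound (satisfied).

Step 1: Compute V_q(n, t) = Σ_{j=0}^2 C(n, j) (q−1)^j.
  j = 0: C(6,0)·(4)^0 = 1·1 = 1.
  j = 1: C(6,1)·(4)^1 = 6·4 = 24.
  j = 2: C(6,2)·(4)^2 = 15·16 = 240.
  V_q(n, t) = 1 + 24 + 240 = 265.
Step 2: q^n = 5^6 = 15625.
Step 3: Hamming bound ⌊q^n / V_q(n,t)⌋ = ⌊15625/265⌋ = 58.
Step 4: Compare |C| = 15 to 58: satisfied.
The claimed |C| lies below the Hamming bound.


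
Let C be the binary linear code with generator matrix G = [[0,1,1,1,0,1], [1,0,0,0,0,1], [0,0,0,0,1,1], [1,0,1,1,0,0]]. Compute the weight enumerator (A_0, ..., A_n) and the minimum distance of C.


Weight distribution: A_0 = 1, A_1 = 1, A_2 = 3, A_3 = 6, A_4 = 3, A_5 = 1, A_6 = 1. Minimum distance d = 1.

Enumerate all 2^4 = 16 messages m ∈ F_2^4.
For each, compute codeword c = mG in F_2^6, then tally its weight.
  m = 0000 → c = 000000, weight = 0.
  m = 1000 → c = 011101, weight = 4.
  m = 0100 → c = 100001, weight = 2.
  m = 1100 → c = 111100, weight = 4.
  m = 0010 → c = 000011, weight = 2.
  m = 1010 → c = 011110, weight = 4.
  m = 0110 → c = 100010, weight = 2.
  m = 1110 → c = 111111, weight = 6.
  m = 0001 → c = 101100, weight = 3.
  m = 1001 → c = 110001, weight = 3.
  m = 0101 → c = 001101, weight = 3.
  m = 1101 → c = 010000, weight = 1.
  m = 0011 → c = 101111, weight = 5.
  m = 1011 → c = 110010, weight = 3.
  m = 0111 → c = 001110, weight = 3.
  m = 1111 → c = 010011, weight = 3.
Tally weights:
  weight 0: 1 codewords.
  weight 1: 1 codewords.
  weight 2: 3 codewords.
  weight 3: 6 codewords.
  weight 4: 3 codewords.
  weight 5: 1 codewords.
  weight 6: 1 codewords.
Minimum distance d = smallest w > 0 with A_w > 0 = 1.
Sanity: Σ A_w = 16 = 2^4 = 16 ✓.


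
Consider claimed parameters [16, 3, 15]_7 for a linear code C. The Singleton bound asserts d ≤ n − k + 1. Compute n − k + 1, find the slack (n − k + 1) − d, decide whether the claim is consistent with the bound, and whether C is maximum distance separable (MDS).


Singleton RHS = n − k + 1 = 14, slack = -1, bound violated (no such code; not MDS).

Singleton bound: d ≤ n − k + 1.
Here n = 16, k = 3, so n − k + 1 = 14.
Given d = 15, check d ≤ 14: NO.
Slack = (n − k + 1) − d = -1.
The slack is negative: d = 15 exceeds n − k + 1 = 14 by 1, so the Singleton bound is violated and no linear [16, 3, 15]_7 code can exist. In particular it is not MDS (MDS requires d = n − k + 1 exactly).
Description: the claimed parameters are [16, 3, 15]_7; such a code would be impossible (violates the Singleton bound).


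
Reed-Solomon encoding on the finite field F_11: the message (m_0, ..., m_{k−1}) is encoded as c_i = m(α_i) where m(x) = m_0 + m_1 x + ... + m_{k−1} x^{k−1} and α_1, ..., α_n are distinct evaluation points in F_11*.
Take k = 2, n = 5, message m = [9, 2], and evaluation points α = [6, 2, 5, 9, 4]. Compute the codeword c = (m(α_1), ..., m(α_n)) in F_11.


c = [10, 2, 8, 5, 6]

Message polynomial: m(x) = 9 + 2·x (mod 11).
For each evaluation point α_i, compute m(α_i) mod 11:
  α_1 = 6: Horner steps 2 → 10, so m(6) = 10.
  α_2 = 2: Horner steps 2 → 2, so m(2) = 2.
  α_3 = 5: Horner steps 2 → 8, so m(5) = 8.
  α_4 = 9: Horner steps 2 → 5, so m(9) = 5.
  α_5 = 4: Horner steps 2 → 6, so m(4) = 6.
Codeword c = [10, 2, 8, 5, 6] ∈ F_11^5.


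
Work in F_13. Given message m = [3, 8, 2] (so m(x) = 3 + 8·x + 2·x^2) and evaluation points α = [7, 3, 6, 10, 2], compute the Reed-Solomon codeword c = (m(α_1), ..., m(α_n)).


c = [1, 6, 6, 10, 1]

Message polynomial: m(x) = 3 + 8·x + 2·x^2 (mod 13).
For each evaluation point α_i, compute m(α_i) mod 13:
  α_1 = 7: Horner steps 2 → 9 → 1, so m(7) = 1.
  α_2 = 3: Horner steps 2 → 1 → 6, so m(3) = 6.
  α_3 = 6: Horner steps 2 → 7 → 6, so m(6) = 6.
  α_4 = 10: Horner steps 2 → 2 → 10, so m(10) = 10.
  α_5 = 2: Horner steps 2 → 12 → 1, so m(2) = 1.
Codeword c = [1, 6, 6, 10, 1] ∈ F_13^5.


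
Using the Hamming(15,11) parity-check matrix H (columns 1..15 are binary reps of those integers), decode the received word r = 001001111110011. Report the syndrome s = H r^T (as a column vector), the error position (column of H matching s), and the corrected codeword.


s = (0, 0, 1, 1)^T, error position = 3, corrected codeword c = 000001111110011

Compute s = H r^T mod 2 one row at a time:
  s_1 = 1 + 1 + 1 + 1 + 0 + 0 + 1 + 1 = 6 ≡ 0 (mod 2).
  s_2 = 0 + 0 + 1 + 1 + 0 + 0 + 1 + 1 = 4 ≡ 0 (mod 2).
  s_3 = 0 + 1 + 1 + 1 + 1 + 1 + 1 + 1 = 7 ≡ 1 (mod 2).
  s_4 = 0 + 1 + 0 + 1 + 1 + 1 + 0 + 1 = 5 ≡ 1 (mod 2).
s = (0, 0, 1, 1)^T — this equals column 3 of H (binary 0011), so error is at position 3.
Correct: flip bit 3 of r = 001001111110011 to get c = 000001111110011.


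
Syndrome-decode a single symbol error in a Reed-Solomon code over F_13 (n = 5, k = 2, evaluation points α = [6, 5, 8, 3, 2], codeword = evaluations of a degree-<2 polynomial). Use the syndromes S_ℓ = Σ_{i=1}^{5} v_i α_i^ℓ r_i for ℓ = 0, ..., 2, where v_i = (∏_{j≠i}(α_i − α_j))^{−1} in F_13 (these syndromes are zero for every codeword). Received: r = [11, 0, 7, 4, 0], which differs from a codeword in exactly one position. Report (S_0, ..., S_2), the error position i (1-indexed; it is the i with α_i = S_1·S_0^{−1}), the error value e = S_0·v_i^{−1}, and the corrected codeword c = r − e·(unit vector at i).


S = (1, 2, 4), error at position 5, error magnitude e = 7, c = [11, 0, 7, 4, 6].

Step 1: column multipliers v_i = (∏_{j≠i}(α_i − α_j))^{−1} mod 13.
  i = 1 (α = 6): (6−5)(6−8)(6−3)(6−2) = 1·(−2)·3·4 = −24 ≡ 2, so v_1 = 2^{−1} = 7 (mod 13).
  i = 2 (α = 5): (5−6)(5−8)(5−3)(5−2) = (−1)·(−3)·2·3 = 18 ≡ 5, so v_2 = 5^{−1} = 8 (mod 13).
  i = 3 (α = 8): (8−6)(8−5)(8−3)(8−2) = 2·3·5·6 = 180 ≡ 11, so v_3 = 11^{−1} = 6 (mod 13).
  i = 4 (α = 3): (3−6)(3−5)(3−8)(3−2) = (−3)·(−2)·(−5)·1 = −30 ≡ 9, so v_4 = 9^{−1} = 3 (mod 13).
  i = 5 (α = 2): (2−6)(2−5)(2−8)(2−3) = (−4)·(−3)·(−6)·(−1) = 72 ≡ 7, so v_5 = 7^{−1} = 2 (mod 13).
  v = [7, 8, 6, 3, 2].
Step 2: syndromes of r = [11, 0, 7, 4, 0] (all sums mod 13).
  S_0 = Σ v_i r_i = 7·11 + 8·0 + 6·7 + 3·4 + 2·0 = 131 ≡ 1.
  S_1 = Σ v_i α_i r_i = 7·6·11 + 8·5·0 + 6·8·7 + 3·3·4 + 2·2·0 = 834 ≡ 2.
  α_i^2 mod 13 = [10, 12, 12, 9, 4].
  S_2 = Σ v_i α_i^2 r_i = 7·10·11 + 8·12·0 + 6·12·7 + 3·9·4 + 2·4·0 = 1382 ≡ 4.
  S = (1, 2, 4) ≠ 0, so r is not a codeword (an error is present).
Step 3: locate the error. For a single error e at position i, S_ℓ = v_i·e·α_i^ℓ, so α_err = S_1/S_0.
  S_0^{−1} = 1^{−1} = 1 (mod 13), so α_err = 2·1 = 2 ≡ 2 = α_5. Error position i = 5.
  Consistency check: S_2/S_1 = 4·7 = 28 ≡ 2 = α_err ✓ (single-error assumption holds).
Step 4: error magnitude e = S_0/v_5 = S_0·∏_{j≠5}(α_5 − α_j) = 1·7 = 7 ≡ 7 (mod 13).
Step 5: correct position 5: c_5 = r_5 − e = 0 − 7 ≡ 6 (mod 13). Hence c = [11, 0, 7, 4, 6].
  Check: interpolating c through the α_i gives m(x) = 10 + 11·x (degree < 2) with m(α_i) = c_i for every i, so c is indeed a codeword.


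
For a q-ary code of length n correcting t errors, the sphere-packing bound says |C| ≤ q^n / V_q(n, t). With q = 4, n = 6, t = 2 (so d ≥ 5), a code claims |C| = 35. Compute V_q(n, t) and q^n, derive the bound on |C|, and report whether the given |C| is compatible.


V_q(n, t) = 154, q^n = 4096, Hamming bound = 26, |C| = 35 > bound (violated).

Step 1: Compute V_q(n, t) = Σ_{j=0}^2 C(n, j) (q−1)^j.
  j = 0: C(6,0)·(3)^0 = 1·1 = 1.
  j = 1: C(6,1)·(3)^1 = 6·3 = 18.
  j = 2: C(6,2)·(3)^2 = 15·9 = 135.
  V_q(n, t) = 1 + 18 + 135 = 154.
Step 2: q^n = 4^6 = 4096.
Step 3: Hamming bound ⌊q^n / V_q(n,t)⌋ = ⌊4096/154⌋ = 26.
Step 4: Compare |C| = 35 to 26: violated.
The claimed |C| lies above the Hamming bound, so no 4-ary code of length 6 with d ≥ 5 can have 35 codewords.


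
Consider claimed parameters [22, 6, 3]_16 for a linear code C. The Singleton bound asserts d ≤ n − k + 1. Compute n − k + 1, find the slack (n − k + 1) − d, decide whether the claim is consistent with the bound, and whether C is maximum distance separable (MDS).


Singleton RHS = n − k + 1 = 17, slack = 14, bound satisfied, not MDS.

Singleton bound: d ≤ n − k + 1.
Here n = 22, k = 6, so n − k + 1 = 17.
Given d = 3, check d ≤ 17: YES.
Slack = (n − k + 1) − d = 14.
The code is NOT MDS (slack = 14 > 0).
Description: the claimed parameters are [22, 6, 3]_16; such a code would be non-MDS.


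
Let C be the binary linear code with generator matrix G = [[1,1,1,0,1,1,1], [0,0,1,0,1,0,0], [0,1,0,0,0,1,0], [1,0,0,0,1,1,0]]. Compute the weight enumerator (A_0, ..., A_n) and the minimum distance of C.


Weight distribution: A_0 = 1, A_2 = 3, A_3 = 8, A_4 = 3, A_6 = 1. Minimum distance d = 2.

Enumerate all 2^4 = 16 messages m ∈ F_2^4.
For each, compute codeword c = mG in F_2^7, then tally its weight.
  m = 0000 → c = 0000000, weight = 0.
  m = 1000 → c = 1110111, weight = 6.
  m = 0100 → c = 0010100, weight = 2.
  m = 1100 → c = 1100011, weight = 4.
  m = 0010 → c = 0100010, weight = 2.
  m = 1010 → c = 1010101, weight = 4.
  m = 0110 → c = 0110110, weight = 4.
  m = 1110 → c = 1000001, weight = 2.
  m = 0001 → c = 1000110, weight = 3.
  m = 1001 → c = 0110001, weight = 3.
  m = 0101 → c = 1010010, weight = 3.
  m = 1101 → c = 0100101, weight = 3.
  m = 0011 → c = 1100100, weight = 3.
  m = 1011 → c = 0010011, weight = 3.
  m = 0111 → c = 1110000, weight = 3.
  m = 1111 → c = 0000111, weight = 3.
Tally weights:
  weight 0: 1 codewords.
  weight 2: 3 codewords.
  weight 3: 8 codewords.
  weight 4: 3 codewords.
  weight 6: 1 codewords.
Minimum distance d = smallest w > 0 with A_w > 0 = 2.
Sanity: Σ A_w = 16 = 2^4 = 16 ✓.


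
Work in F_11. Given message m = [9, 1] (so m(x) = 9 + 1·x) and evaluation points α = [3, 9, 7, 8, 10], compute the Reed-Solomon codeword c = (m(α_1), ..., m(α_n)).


c = [1, 7, 5, 6, 8]

Message polynomial: m(x) = 9 + 1·x (mod 11).
For each evaluation point α_i, compute m(α_i) mod 11:
  α_1 = 3: Horner steps 1 → 1, so m(3) = 1.
  α_2 = 9: Horner steps 1 → 7, so m(9) = 7.
  α_3 = 7: Horner steps 1 → 5, so m(7) = 5.
  α_4 = 8: Horner steps 1 → 6, so m(8) = 6.
  α_5 = 10: Horner steps 1 → 8, so m(10) = 8.
Codeword c = [1, 7, 5, 6, 8] ∈ F_11^5.


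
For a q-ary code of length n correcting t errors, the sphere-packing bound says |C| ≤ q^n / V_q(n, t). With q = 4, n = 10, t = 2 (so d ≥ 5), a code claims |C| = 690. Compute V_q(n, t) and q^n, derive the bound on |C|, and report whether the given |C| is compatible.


V_q(n, t) = 436, q^n = 1048576, Hamming bound = 2404, |C| = 690 ≤ bound (satisfied).

Step 1: Compute V_q(n, t) = Σ_{j=0}^2 C(n, j) (q−1)^j.
  j = 0: C(10,0)·(3)^0 = 1·1 = 1.
  j = 1: C(10,1)·(3)^1 = 10·3 = 30.
  j = 2: C(10,2)·(3)^2 = 45·9 = 405.
  V_q(n, t) = 1 + 30 + 405 = 436.
Step 2: q^n = 4^10 = 1048576.
Step 3: Hamming bound ⌊q^n / V_q(n,t)⌋ = ⌊1048576/436⌋ = 2404.
Step 4: Compare |C| = 690 to 2404: satisfied.
The claimed |C| lies below the Hamming bound.


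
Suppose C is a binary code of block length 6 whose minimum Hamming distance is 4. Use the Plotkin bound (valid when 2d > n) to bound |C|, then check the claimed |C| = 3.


Plotkin bound M ≤ 4; given |C| = 3 ≤ bound (satisfied).

Check applicability: 2d = 8, n = 6.
2d − n = 2 > 0, so Plotkin applies.
Compute d/(2d−n) = 4/2 ≈ 2.0000.
⌊d/(2d−n)⌋ = 2.
Plotkin bound: M ≤ 2·2 = 4.
Given |C| = 3, check: satisfied.
This |C| is below the Plotkin bound.


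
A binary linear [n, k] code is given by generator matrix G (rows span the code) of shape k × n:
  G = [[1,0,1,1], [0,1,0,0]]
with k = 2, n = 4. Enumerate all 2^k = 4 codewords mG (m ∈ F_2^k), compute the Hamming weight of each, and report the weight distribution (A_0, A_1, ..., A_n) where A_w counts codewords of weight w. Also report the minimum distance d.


Weight distribution: A_0 = 1, A_1 = 1, A_3 = 1, A_4 = 1. Minimum distance d = 1.

Enumerate all 2^2 = 4 messages m ∈ F_2^2.
For each, compute codeword c = mG in F_2^4, then tally its weight.
  m = 00 → c = 0000, weight = 0.
  m = 10 → c = 1011, weight = 3.
  m = 01 → c = 0100, weight = 1.
  m = 11 → c = 1111, weight = 4.
Tally weights:
  weight 0: 1 codewords.
  weight 1: 1 codewords.
  weight 3: 1 codewords.
  weight 4: 1 codewords.
Minimum distance d = smallest w > 0 with A_w > 0 = 1.
Sanity: Σ A_w = 4 = 2^2 = 4 ✓.


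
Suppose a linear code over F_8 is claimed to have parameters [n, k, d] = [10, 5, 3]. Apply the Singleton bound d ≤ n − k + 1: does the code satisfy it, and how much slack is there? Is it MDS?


Singleton RHS = n − k + 1 = 6, slack = 3, bound satisfied, not MDS.

Singleton bound: d ≤ n − k + 1.
Here n = 10, k = 5, so n − k + 1 = 6.
Given d = 3, check d ≤ 6: YES.
Slack = (n − k + 1) − d = 3.
The code is NOT MDS (slack = 3 > 0).
Description: the claimed parameters are [10, 5, 3]_8; such a code would be non-MDS.


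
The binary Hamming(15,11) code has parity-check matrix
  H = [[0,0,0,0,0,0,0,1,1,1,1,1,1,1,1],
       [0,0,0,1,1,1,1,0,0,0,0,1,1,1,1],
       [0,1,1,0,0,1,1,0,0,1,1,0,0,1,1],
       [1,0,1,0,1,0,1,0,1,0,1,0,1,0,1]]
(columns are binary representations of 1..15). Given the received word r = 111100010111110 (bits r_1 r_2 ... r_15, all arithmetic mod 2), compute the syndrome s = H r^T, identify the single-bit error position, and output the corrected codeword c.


s = (0, 0, 1, 0)^T, error position = 2, corrected codeword c = 101100010111110

Compute s = H r^T mod 2 one row at a time:
  s_1 = 1 + 0 + 1 + 1 + 1 + 1 + 1 + 0 = 6 ≡ 0 (mod 2).
  s_2 = 1 + 0 + 0 + 0 + 1 + 1 + 1 + 0 = 4 ≡ 0 (mod 2).
  s_3 = 1 + 1 + 0 + 0 + 1 + 1 + 1 + 0 = 5 ≡ 1 (mod 2).
  s_4 = 1 + 1 + 0 + 0 + 0 + 1 + 1 + 0 = 4 ≡ 0 (mod 2).
s = (0, 0, 1, 0)^T — this equals column 2 of H (binary 0010), so error is at position 2.
Correct: flip bit 2 of r = 111100010111110 to get c = 101100010111110.


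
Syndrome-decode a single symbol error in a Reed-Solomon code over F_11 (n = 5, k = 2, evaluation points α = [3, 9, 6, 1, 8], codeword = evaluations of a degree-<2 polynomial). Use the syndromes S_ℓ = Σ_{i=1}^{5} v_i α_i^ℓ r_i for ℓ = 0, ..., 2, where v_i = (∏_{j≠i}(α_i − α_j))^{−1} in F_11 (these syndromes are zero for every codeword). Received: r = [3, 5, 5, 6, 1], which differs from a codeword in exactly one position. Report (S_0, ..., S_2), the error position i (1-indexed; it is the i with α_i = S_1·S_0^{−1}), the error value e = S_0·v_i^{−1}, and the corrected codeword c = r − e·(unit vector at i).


S = (6, 3, 7), error at position 3, error magnitude e = 1, c = [3, 5, 4, 6, 1].

Step 1: column multipliers v_i = (∏_{j≠i}(α_i − α_j))^{−1} mod 11.
  i = 1 (α = 3): (3−9)(3−6)(3−1)(3−8) = (−6)·(−3)·2·(−5) = −180 ≡ 7, so v_1 = 7^{−1} = 8 (mod 11).
  i = 2 (α = 9): (9−3)(9−6)(9−1)(9−8) = 6·3·8·1 = 144 ≡ 1, so v_2 = 1^{−1} = 1 (mod 11).
  i = 3 (α = 6): (6−3)(6−9)(6−1)(6−8) = 3·(−3)·5·(−2) = 90 ≡ 2, so v_3 = 2^{−1} = 6 (mod 11).
  i = 4 (α = 1): (1−3)(1−9)(1−6)(1−8) = (−2)·(−8)·(−5)·(−7) = 560 ≡ 10, so v_4 = 10^{−1} = 10 (mod 11).
  i = 5 (α = 8): (8−3)(8−9)(8−6)(8−1) = 5·(−1)·2·7 = −70 ≡ 7, so v_5 = 7^{−1} = 8 (mod 11).
  v = [8, 1, 6, 10, 8].
Step 2: syndromes of r = [3, 5, 5, 6, 1] (all sums mod 11).
  S_0 = Σ v_i r_i = 8·3 + 1·5 + 6·5 + 10·6 + 8·1 = 127 ≡ 6.
  S_1 = Σ v_i α_i r_i = 8·3·3 + 1·9·5 + 6·6·5 + 10·1·6 + 8·8·1 = 421 ≡ 3.
  α_i^2 mod 11 = [9, 4, 3, 1, 9].
  S_2 = Σ v_i α_i^2 r_i = 8·9·3 + 1·4·5 + 6·3·5 + 10·1·6 + 8·9·1 = 458 ≡ 7.
  S = (6, 3, 7) ≠ 0, so r is not a codeword (an error is present).
Step 3: locate the error. For a single error e at position i, S_ℓ = v_i·e·α_i^ℓ, so α_err = S_1/S_0.
  S_0^{−1} = 6^{−1} = 2 (mod 11), so α_err = 3·2 = 6 ≡ 6 = α_3. Error position i = 3.
  Consistency check: S_2/S_1 = 7·4 = 28 ≡ 6 = α_err ✓ (single-error assumption holds).
Step 4: error magnitude e = S_0/v_3 = S_0·∏_{j≠3}(α_3 − α_j) = 6·2 = 12 ≡ 1 (mod 11).
Step 5: correct position 3: c_3 = r_3 − e = 5 − 1 ≡ 4 (mod 11). Hence c = [3, 5, 4, 6, 1].
  Check: interpolating c through the α_i gives m(x) = 2 + 4·x (degree < 2) with m(α_i) = c_i for every i, so c is indeed a codeword.


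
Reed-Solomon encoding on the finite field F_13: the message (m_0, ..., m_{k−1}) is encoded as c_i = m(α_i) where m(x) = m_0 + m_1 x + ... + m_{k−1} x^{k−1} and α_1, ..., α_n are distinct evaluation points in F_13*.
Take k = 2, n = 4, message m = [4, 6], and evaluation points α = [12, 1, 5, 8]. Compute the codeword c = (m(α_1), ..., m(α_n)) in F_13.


c = [11, 10, 8, 0]

Message polynomial: m(x) = 4 + 6·x (mod 13).
For each evaluation point α_i, compute m(α_i) mod 13:
  α_1 = 12: Horner steps 6 → 11, so m(12) = 11.
  α_2 = 1: Horner steps 6 → 10, so m(1) = 10.
  α_3 = 5: Horner steps 6 → 8, so m(5) = 8.
  α_4 = 8: Horner steps 6 → 0, so m(8) = 0.
Codeword c = [11, 10, 8, 0] ∈ F_13^4.


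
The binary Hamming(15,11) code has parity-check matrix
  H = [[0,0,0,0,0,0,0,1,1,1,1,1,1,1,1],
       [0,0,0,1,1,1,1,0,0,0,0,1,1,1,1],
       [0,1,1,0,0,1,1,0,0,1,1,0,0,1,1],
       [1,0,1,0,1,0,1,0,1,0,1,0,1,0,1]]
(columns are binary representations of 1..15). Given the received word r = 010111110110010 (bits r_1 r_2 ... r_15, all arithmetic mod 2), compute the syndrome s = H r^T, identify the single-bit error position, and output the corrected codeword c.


s = (0, 1, 0, 1)^T, error position = 5, corrected codeword c = 010101110110010

Compute s = H r^T mod 2 one row at a time:
  s_1 = 1 + 0 + 1 + 1 + 0 + 0 + 1 + 0 = 4 ≡ 0 (mod 2).
  s_2 = 1 + 1 + 1 + 1 + 0 + 0 + 1 + 0 = 5 ≡ 1 (mod 2).
  s_3 = 1 + 0 + 1 + 1 + 1 + 1 + 1 + 0 = 6 ≡ 0 (mod 2).
  s_4 = 0 + 0 + 1 + 1 + 0 + 1 + 0 + 0 = 3 ≡ 1 (mod 2).
s = (0, 1, 0, 1)^T — this equals column 5 of H (binary 0101), so error is at position 5.
Correct: flip bit 5 of r = 010111110110010 to get c = 010101110110010.


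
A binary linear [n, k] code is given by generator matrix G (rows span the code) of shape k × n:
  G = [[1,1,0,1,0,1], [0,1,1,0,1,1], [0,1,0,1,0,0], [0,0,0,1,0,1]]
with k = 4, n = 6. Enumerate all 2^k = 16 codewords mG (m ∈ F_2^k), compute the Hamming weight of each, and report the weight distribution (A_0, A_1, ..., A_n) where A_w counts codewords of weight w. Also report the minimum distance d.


Weight distribution: A_0 = 1, A_2 = 7, A_4 = 7, A_6 = 1. Minimum distance d = 2.

Enumerate all 2^4 = 16 messages m ∈ F_2^4.
For each, compute codeword c = mG in F_2^6, then tally its weight.
  m = 0000 → c = 000000, weight = 0.
  m = 1000 → c = 110101, weight = 4.
  m = 0100 → c = 011011, weight = 4.
  m = 1100 → c = 101110, weight = 4.
  m = 0010 → c = 010100, weight = 2.
  m = 1010 → c = 100001, weight = 2.
  m = 0110 → c = 001111, weight = 4.
  m = 1110 → c = 111010, weight = 4.
  m = 0001 → c = 000101, weight = 2.
  m = 1001 → c = 110000, weight = 2.
  m = 0101 → c = 011110, weight = 4.
  m = 1101 → c = 101011, weight = 4.
  m = 0011 → c = 010001, weight = 2.
  m = 1011 → c = 100100, weight = 2.
  m = 0111 → c = 001010, weight = 2.
  m = 1111 → c = 111111, weight = 6.
Tally weights:
  weight 0: 1 codewords.
  weight 2: 7 codewords.
  weight 4: 7 codewords.
  weight 6: 1 codewords.
Minimum distance d = smallest w > 0 with A_w > 0 = 2.
Sanity: Σ A_w = 16 = 2^4 = 16 ✓.


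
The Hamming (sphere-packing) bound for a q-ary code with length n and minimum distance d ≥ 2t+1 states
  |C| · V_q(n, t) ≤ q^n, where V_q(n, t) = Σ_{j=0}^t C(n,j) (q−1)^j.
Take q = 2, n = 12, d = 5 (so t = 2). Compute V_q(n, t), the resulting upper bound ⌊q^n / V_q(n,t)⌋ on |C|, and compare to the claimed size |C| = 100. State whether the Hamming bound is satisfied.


V_q(n, t) = 79, q^n = 4096, Hamming bound = 51, |C| = 100 > bound (violated).

Step 1: Compute V_q(n, t) = Σ_{j=0}^2 C(n, j) (q−1)^j.
  j = 0: C(12,0)·(1)^0 = 1·1 = 1.
  j = 1: C(12,1)·(1)^1 = 12·1 = 12.
  j = 2: C(12,2)·(1)^2 = 66·1 = 66.
  V_q(n, t) = 1 + 12 + 66 = 79.
Step 2: q^n = 2^12 = 4096.
Step 3: Hamming bound ⌊q^n / V_q(n,t)⌋ = ⌊4096/79⌋ = 51.
Step 4: Compare |C| = 100 to 51: violated.
The claimed |C| lies above the Hamming bound, so no 2-ary code of length 12 with d ≥ 5 can have 100 codewords.


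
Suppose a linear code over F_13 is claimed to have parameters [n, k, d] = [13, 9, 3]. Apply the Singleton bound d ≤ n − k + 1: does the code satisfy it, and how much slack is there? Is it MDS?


Singleton RHS = n − k + 1 = 5, slack = 2, bound satisfied, not MDS.

Singleton bound: d ≤ n − k + 1.
Here n = 13, k = 9, so n − k + 1 = 5.
Given d = 3, check d ≤ 5: YES.
Slack = (n − k + 1) − d = 2.
The code is NOT MDS (slack = 2 > 0).
Description: the claimed parameters are [13, 9, 3]_13; such a code would be non-MDS.


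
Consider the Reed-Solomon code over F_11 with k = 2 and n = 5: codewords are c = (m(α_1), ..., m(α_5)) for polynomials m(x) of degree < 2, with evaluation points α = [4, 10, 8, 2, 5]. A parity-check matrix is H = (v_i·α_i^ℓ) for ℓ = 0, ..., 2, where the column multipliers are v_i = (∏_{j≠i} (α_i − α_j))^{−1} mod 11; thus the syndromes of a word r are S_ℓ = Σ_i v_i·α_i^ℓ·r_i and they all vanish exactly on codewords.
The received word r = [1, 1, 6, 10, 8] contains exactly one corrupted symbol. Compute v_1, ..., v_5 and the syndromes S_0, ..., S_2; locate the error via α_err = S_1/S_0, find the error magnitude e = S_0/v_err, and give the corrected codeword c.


S = (1, 4, 5), error at position 1, error magnitude e = 7, c = [5, 1, 6, 10, 8].

Step 1: column multipliers v_i = (∏_{j≠i}(α_i − α_j))^{−1} mod 11.
  i = 1 (α = 4): (4−10)(4−8)(4−2)(4−5) = (−6)·(−4)·2·(−1) = −48 ≡ 7, so v_1 = 7^{−1} = 8 (mod 11).
  i = 2 (α = 10): (10−4)(10−8)(10−2)(10−5) = 6·2·8·5 = 480 ≡ 7, so v_2 = 7^{−1} = 8 (mod 11).
  i = 3 (α = 8): (8−4)(8−10)(8−2)(8−5) = 4·(−2)·6·3 = −144 ≡ 10, so v_3 = 10^{−1} = 10 (mod 11).
  i = 4 (α = 2): (2−4)(2−10)(2−8)(2−5) = (−2)·(−8)·(−6)·(−3) = 288 ≡ 2, so v_4 = 2^{−1} = 6 (mod 11).
  i = 5 (α = 5): (5−4)(5−10)(5−8)(5−2) = 1·(−5)·(−3)·3 = 45 ≡ 1, so v_5 = 1^{−1} = 1 (mod 11).
  v = [8, 8, 10, 6, 1].
Step 2: syndromes of r = [1, 1, 6, 10, 8] (all sums mod 11).
  S_0 = Σ v_i r_i = 8·1 + 8·1 + 10·6 + 6·10 + 1·8 = 144 ≡ 1.
  S_1 = Σ v_i α_i r_i = 8·4·1 + 8·10·1 + 10·8·6 + 6·2·10 + 1·5·8 = 752 ≡ 4.
  α_i^2 mod 11 = [5, 1, 9, 4, 3].
  S_2 = Σ v_i α_i^2 r_i = 8·5·1 + 8·1·1 + 10·9·6 + 6·4·10 + 1·3·8 = 852 ≡ 5.
  S = (1, 4, 5) ≠ 0, so r is not a codeword (an error is present).
Step 3: locate the error. For a single error e at position i, S_ℓ = v_i·e·α_i^ℓ, so α_err = S_1/S_0.
  S_0^{−1} = 1^{−1} = 1 (mod 11), so α_err = 4·1 = 4 ≡ 4 = α_1. Error position i = 1.
  Consistency check: S_2/S_1 = 5·3 = 15 ≡ 4 = α_err ✓ (single-error assumption holds).
Step 4: error magnitude e = S_0/v_1 = S_0·∏_{j≠1}(α_1 − α_j) = 1·7 = 7 ≡ 7 (mod 11).
Step 5: correct position 1: c_1 = r_1 − e = 1 − 7 ≡ 5 (mod 11). Hence c = [5, 1, 6, 10, 8].
  Check: interpolating c through the α_i gives m(x) = 4 + 3·x (degree < 2) with m(α_i) = c_i for every i, so c is indeed a codeword.
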